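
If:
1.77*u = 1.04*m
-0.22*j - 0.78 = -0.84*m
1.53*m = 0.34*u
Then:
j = -3.55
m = 0.00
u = 0.00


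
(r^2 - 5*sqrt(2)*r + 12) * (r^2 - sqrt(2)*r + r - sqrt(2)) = r^4 - 6*sqrt(2)*r^3 + r^3 - 6*sqrt(2)*r^2 + 22*r^2 - 12*sqrt(2)*r + 22*r - 12*sqrt(2)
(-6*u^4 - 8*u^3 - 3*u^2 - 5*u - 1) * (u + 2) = -6*u^5 - 20*u^4 - 19*u^3 - 11*u^2 - 11*u - 2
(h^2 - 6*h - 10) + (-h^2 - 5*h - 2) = -11*h - 12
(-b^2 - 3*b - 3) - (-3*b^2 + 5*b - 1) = 2*b^2 - 8*b - 2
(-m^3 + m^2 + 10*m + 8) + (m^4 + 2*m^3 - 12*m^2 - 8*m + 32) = m^4 + m^3 - 11*m^2 + 2*m + 40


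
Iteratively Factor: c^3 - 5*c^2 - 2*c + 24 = (c - 4)*(c^2 - c - 6) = (c - 4)*(c + 2)*(c - 3)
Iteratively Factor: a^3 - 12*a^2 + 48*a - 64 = (a - 4)*(a^2 - 8*a + 16) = (a - 4)^2*(a - 4)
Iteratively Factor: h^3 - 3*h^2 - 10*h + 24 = (h - 2)*(h^2 - h - 12) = (h - 4)*(h - 2)*(h + 3)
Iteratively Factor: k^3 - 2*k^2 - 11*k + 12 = (k + 3)*(k^2 - 5*k + 4) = (k - 1)*(k + 3)*(k - 4)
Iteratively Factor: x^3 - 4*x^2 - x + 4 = (x - 1)*(x^2 - 3*x - 4) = (x - 1)*(x + 1)*(x - 4)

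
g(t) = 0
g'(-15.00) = 0.00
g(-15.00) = 0.00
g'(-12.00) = 0.00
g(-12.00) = 0.00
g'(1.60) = 0.00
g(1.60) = 0.00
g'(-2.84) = 0.00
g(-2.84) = 0.00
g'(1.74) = 0.00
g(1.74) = 0.00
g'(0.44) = 0.00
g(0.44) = 0.00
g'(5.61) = 0.00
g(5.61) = 0.00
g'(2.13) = 0.00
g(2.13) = 0.00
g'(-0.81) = 0.00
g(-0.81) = 0.00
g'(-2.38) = 0.00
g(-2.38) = 0.00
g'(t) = 0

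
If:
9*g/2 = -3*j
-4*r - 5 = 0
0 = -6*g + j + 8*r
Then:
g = -4/3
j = 2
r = -5/4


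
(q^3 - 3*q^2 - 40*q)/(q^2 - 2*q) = (q^2 - 3*q - 40)/(q - 2)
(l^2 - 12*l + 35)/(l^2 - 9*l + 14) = (l - 5)/(l - 2)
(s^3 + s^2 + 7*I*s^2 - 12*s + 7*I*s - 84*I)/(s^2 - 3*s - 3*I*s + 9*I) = (s^2 + s*(4 + 7*I) + 28*I)/(s - 3*I)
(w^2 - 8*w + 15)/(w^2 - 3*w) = (w - 5)/w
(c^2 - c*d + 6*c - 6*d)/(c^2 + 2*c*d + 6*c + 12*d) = (c - d)/(c + 2*d)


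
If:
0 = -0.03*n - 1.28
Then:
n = -42.67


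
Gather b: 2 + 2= 4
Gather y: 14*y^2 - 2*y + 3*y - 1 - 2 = 14*y^2 + y - 3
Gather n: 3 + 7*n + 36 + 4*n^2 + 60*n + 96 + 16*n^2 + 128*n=20*n^2 + 195*n + 135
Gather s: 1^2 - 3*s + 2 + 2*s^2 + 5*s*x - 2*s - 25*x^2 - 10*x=2*s^2 + s*(5*x - 5) - 25*x^2 - 10*x + 3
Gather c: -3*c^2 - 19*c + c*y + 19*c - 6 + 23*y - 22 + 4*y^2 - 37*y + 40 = -3*c^2 + c*y + 4*y^2 - 14*y + 12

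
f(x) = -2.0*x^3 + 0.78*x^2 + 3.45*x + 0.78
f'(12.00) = -841.83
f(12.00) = -3301.50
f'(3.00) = -45.87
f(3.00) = -35.85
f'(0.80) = 0.86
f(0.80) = 3.02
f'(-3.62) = -80.82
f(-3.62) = 93.39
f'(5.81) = -190.02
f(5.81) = -345.09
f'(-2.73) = -45.53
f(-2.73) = 37.87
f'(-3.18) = -62.19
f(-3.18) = 62.01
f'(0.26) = 3.45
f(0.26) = 1.69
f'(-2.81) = -48.31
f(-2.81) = 41.62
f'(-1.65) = -15.46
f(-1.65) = 6.20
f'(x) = -6.0*x^2 + 1.56*x + 3.45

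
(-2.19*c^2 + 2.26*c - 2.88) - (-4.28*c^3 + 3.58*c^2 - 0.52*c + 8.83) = 4.28*c^3 - 5.77*c^2 + 2.78*c - 11.71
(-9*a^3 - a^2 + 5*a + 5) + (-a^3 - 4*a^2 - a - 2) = -10*a^3 - 5*a^2 + 4*a + 3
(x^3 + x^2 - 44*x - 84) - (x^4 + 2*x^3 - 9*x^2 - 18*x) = -x^4 - x^3 + 10*x^2 - 26*x - 84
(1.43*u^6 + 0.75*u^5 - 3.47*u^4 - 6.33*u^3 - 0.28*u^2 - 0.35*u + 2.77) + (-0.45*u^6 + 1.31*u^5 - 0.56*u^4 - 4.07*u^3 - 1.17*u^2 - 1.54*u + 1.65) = 0.98*u^6 + 2.06*u^5 - 4.03*u^4 - 10.4*u^3 - 1.45*u^2 - 1.89*u + 4.42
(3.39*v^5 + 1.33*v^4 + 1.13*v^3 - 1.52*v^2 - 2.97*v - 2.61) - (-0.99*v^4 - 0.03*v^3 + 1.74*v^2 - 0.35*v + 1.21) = 3.39*v^5 + 2.32*v^4 + 1.16*v^3 - 3.26*v^2 - 2.62*v - 3.82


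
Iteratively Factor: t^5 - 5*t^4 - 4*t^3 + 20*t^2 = (t - 5)*(t^4 - 4*t^2) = t*(t - 5)*(t^3 - 4*t) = t*(t - 5)*(t + 2)*(t^2 - 2*t) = t*(t - 5)*(t - 2)*(t + 2)*(t)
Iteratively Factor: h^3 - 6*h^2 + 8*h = (h - 2)*(h^2 - 4*h) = h*(h - 2)*(h - 4)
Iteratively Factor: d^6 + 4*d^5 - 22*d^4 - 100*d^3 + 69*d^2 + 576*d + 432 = (d - 3)*(d^5 + 7*d^4 - d^3 - 103*d^2 - 240*d - 144) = (d - 3)*(d + 3)*(d^4 + 4*d^3 - 13*d^2 - 64*d - 48) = (d - 3)*(d + 3)*(d + 4)*(d^3 - 13*d - 12) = (d - 4)*(d - 3)*(d + 3)*(d + 4)*(d^2 + 4*d + 3) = (d - 4)*(d - 3)*(d + 3)^2*(d + 4)*(d + 1)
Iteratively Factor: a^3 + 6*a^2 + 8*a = (a)*(a^2 + 6*a + 8) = a*(a + 4)*(a + 2)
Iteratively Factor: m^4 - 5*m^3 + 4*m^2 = (m - 1)*(m^3 - 4*m^2) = m*(m - 1)*(m^2 - 4*m) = m^2*(m - 1)*(m - 4)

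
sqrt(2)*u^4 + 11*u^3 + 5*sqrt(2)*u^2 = u^2*(u + 5*sqrt(2))*(sqrt(2)*u + 1)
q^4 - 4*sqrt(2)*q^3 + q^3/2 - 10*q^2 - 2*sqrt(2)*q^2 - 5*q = q*(q + 1/2)*(q - 5*sqrt(2))*(q + sqrt(2))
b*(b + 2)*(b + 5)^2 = b^4 + 12*b^3 + 45*b^2 + 50*b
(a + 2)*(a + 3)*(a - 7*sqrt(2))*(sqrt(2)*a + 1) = sqrt(2)*a^4 - 13*a^3 + 5*sqrt(2)*a^3 - 65*a^2 - sqrt(2)*a^2 - 78*a - 35*sqrt(2)*a - 42*sqrt(2)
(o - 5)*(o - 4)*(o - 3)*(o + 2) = o^4 - 10*o^3 + 23*o^2 + 34*o - 120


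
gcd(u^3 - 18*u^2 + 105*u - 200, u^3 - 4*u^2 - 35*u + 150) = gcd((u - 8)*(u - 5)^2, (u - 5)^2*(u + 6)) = u^2 - 10*u + 25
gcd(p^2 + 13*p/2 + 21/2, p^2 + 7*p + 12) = p + 3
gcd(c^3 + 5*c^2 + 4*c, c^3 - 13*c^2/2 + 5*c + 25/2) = c + 1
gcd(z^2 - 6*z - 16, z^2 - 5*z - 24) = z - 8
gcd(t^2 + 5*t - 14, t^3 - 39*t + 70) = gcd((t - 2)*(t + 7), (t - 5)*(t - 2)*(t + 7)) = t^2 + 5*t - 14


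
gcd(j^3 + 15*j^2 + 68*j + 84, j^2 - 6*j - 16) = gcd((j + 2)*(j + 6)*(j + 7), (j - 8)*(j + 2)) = j + 2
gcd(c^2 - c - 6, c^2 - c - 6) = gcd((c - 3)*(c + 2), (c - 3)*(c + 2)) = c^2 - c - 6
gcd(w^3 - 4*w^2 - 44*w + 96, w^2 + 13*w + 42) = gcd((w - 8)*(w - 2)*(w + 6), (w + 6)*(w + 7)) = w + 6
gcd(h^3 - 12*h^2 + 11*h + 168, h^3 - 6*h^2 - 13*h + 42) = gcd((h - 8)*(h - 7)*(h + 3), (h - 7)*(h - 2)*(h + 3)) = h^2 - 4*h - 21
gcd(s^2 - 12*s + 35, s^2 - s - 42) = s - 7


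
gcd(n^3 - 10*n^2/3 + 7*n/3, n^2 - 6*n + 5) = n - 1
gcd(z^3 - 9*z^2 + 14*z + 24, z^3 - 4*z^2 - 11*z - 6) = z^2 - 5*z - 6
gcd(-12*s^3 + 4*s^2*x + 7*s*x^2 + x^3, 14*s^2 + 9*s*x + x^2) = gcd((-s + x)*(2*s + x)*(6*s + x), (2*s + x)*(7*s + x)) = 2*s + x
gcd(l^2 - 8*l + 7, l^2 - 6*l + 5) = l - 1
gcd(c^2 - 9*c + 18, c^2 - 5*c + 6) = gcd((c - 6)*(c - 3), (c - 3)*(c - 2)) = c - 3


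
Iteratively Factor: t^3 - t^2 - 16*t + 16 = (t + 4)*(t^2 - 5*t + 4) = (t - 4)*(t + 4)*(t - 1)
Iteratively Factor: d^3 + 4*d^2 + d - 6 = (d + 2)*(d^2 + 2*d - 3) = (d + 2)*(d + 3)*(d - 1)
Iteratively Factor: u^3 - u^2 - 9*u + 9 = (u - 3)*(u^2 + 2*u - 3) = (u - 3)*(u + 3)*(u - 1)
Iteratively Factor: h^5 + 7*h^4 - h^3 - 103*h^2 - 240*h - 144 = (h + 1)*(h^4 + 6*h^3 - 7*h^2 - 96*h - 144) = (h + 1)*(h + 3)*(h^3 + 3*h^2 - 16*h - 48) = (h + 1)*(h + 3)^2*(h^2 - 16) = (h + 1)*(h + 3)^2*(h + 4)*(h - 4)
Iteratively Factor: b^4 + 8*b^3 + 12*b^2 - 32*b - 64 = (b - 2)*(b^3 + 10*b^2 + 32*b + 32) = (b - 2)*(b + 4)*(b^2 + 6*b + 8) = (b - 2)*(b + 2)*(b + 4)*(b + 4)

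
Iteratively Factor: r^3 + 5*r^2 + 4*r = (r + 4)*(r^2 + r) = r*(r + 4)*(r + 1)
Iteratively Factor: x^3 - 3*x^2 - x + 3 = (x - 3)*(x^2 - 1) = (x - 3)*(x - 1)*(x + 1)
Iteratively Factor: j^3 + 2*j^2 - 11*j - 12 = (j + 4)*(j^2 - 2*j - 3) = (j + 1)*(j + 4)*(j - 3)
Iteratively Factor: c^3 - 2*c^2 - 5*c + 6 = (c + 2)*(c^2 - 4*c + 3) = (c - 3)*(c + 2)*(c - 1)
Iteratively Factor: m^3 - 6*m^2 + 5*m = (m - 1)*(m^2 - 5*m) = (m - 5)*(m - 1)*(m)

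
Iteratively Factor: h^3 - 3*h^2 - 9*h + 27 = (h + 3)*(h^2 - 6*h + 9) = (h - 3)*(h + 3)*(h - 3)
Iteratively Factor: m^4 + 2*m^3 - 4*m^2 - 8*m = (m)*(m^3 + 2*m^2 - 4*m - 8) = m*(m - 2)*(m^2 + 4*m + 4) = m*(m - 2)*(m + 2)*(m + 2)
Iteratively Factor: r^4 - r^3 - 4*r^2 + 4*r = (r - 2)*(r^3 + r^2 - 2*r) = r*(r - 2)*(r^2 + r - 2) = r*(r - 2)*(r + 2)*(r - 1)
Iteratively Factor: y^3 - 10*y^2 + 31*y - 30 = (y - 5)*(y^2 - 5*y + 6) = (y - 5)*(y - 2)*(y - 3)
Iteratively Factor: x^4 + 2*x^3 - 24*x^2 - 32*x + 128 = (x + 4)*(x^3 - 2*x^2 - 16*x + 32) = (x - 4)*(x + 4)*(x^2 + 2*x - 8) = (x - 4)*(x + 4)^2*(x - 2)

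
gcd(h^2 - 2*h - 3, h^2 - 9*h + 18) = h - 3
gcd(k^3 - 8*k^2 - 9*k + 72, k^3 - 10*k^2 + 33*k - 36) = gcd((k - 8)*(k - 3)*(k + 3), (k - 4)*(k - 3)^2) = k - 3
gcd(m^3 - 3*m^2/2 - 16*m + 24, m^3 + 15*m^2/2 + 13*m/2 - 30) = m^2 + 5*m/2 - 6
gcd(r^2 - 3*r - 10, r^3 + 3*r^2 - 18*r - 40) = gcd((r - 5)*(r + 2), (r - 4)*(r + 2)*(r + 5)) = r + 2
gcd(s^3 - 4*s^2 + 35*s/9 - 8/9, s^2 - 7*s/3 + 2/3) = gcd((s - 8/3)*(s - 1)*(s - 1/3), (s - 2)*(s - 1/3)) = s - 1/3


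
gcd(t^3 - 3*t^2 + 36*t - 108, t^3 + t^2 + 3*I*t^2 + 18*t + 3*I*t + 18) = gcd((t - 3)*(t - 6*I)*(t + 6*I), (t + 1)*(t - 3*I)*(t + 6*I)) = t + 6*I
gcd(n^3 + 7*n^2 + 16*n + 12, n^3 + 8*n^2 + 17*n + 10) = n + 2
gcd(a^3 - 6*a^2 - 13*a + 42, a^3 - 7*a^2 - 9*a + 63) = a^2 - 4*a - 21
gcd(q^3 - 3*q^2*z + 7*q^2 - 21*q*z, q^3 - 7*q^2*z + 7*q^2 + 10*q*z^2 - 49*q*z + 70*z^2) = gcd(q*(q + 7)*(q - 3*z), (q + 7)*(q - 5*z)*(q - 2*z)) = q + 7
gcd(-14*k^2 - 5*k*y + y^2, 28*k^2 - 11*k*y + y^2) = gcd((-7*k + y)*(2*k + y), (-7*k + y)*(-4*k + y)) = -7*k + y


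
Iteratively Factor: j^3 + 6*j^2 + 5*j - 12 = (j - 1)*(j^2 + 7*j + 12) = (j - 1)*(j + 3)*(j + 4)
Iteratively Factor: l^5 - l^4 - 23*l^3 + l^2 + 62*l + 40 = (l - 2)*(l^4 + l^3 - 21*l^2 - 41*l - 20) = (l - 2)*(l + 4)*(l^3 - 3*l^2 - 9*l - 5) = (l - 5)*(l - 2)*(l + 4)*(l^2 + 2*l + 1) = (l - 5)*(l - 2)*(l + 1)*(l + 4)*(l + 1)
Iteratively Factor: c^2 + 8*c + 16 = (c + 4)*(c + 4)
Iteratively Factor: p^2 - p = (p - 1)*(p)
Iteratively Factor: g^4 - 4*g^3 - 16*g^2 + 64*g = (g - 4)*(g^3 - 16*g) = (g - 4)^2*(g^2 + 4*g) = g*(g - 4)^2*(g + 4)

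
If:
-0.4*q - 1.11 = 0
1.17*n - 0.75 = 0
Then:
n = 0.64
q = -2.78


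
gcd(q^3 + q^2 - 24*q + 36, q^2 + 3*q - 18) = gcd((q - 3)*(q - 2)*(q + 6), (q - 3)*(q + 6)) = q^2 + 3*q - 18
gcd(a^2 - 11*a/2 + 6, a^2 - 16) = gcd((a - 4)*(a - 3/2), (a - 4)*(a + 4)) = a - 4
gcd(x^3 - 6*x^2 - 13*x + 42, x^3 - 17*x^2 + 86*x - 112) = x^2 - 9*x + 14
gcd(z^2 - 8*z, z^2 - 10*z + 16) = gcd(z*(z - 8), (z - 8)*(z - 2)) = z - 8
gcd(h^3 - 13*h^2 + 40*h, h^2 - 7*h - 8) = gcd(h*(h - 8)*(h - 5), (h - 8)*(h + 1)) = h - 8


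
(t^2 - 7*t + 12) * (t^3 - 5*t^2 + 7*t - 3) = t^5 - 12*t^4 + 54*t^3 - 112*t^2 + 105*t - 36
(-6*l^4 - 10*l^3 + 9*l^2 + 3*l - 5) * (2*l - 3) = -12*l^5 - 2*l^4 + 48*l^3 - 21*l^2 - 19*l + 15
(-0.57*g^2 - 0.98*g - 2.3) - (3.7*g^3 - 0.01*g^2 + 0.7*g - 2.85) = -3.7*g^3 - 0.56*g^2 - 1.68*g + 0.55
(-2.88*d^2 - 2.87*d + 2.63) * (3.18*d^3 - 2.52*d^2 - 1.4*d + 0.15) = -9.1584*d^5 - 1.869*d^4 + 19.6278*d^3 - 3.0416*d^2 - 4.1125*d + 0.3945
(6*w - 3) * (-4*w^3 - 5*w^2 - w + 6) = -24*w^4 - 18*w^3 + 9*w^2 + 39*w - 18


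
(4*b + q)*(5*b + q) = 20*b^2 + 9*b*q + q^2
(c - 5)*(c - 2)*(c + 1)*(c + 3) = c^4 - 3*c^3 - 15*c^2 + 19*c + 30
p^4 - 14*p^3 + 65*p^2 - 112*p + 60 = (p - 6)*(p - 5)*(p - 2)*(p - 1)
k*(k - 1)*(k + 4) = k^3 + 3*k^2 - 4*k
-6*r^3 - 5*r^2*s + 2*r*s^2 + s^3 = (-2*r + s)*(r + s)*(3*r + s)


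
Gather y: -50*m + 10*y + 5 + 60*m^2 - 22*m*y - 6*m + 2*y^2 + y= 60*m^2 - 56*m + 2*y^2 + y*(11 - 22*m) + 5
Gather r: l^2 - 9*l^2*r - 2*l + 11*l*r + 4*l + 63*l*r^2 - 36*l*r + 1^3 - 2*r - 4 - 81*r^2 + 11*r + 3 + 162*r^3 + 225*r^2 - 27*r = l^2 + 2*l + 162*r^3 + r^2*(63*l + 144) + r*(-9*l^2 - 25*l - 18)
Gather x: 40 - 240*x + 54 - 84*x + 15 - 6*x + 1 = 110 - 330*x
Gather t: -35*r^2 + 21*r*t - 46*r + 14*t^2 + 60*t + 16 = -35*r^2 - 46*r + 14*t^2 + t*(21*r + 60) + 16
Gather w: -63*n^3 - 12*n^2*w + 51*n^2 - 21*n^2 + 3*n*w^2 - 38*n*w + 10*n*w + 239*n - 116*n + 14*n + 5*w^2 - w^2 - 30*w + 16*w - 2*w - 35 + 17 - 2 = -63*n^3 + 30*n^2 + 137*n + w^2*(3*n + 4) + w*(-12*n^2 - 28*n - 16) - 20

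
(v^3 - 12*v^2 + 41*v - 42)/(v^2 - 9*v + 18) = (v^2 - 9*v + 14)/(v - 6)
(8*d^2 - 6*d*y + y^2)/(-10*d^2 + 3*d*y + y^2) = (-4*d + y)/(5*d + y)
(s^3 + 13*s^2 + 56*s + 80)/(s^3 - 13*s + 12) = (s^2 + 9*s + 20)/(s^2 - 4*s + 3)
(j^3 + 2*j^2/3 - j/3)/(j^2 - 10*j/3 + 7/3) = j*(3*j^2 + 2*j - 1)/(3*j^2 - 10*j + 7)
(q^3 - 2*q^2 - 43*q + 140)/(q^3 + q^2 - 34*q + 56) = (q - 5)/(q - 2)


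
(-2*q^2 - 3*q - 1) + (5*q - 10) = -2*q^2 + 2*q - 11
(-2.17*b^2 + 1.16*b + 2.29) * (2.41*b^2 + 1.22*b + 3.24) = -5.2297*b^4 + 0.1482*b^3 - 0.0967*b^2 + 6.5522*b + 7.4196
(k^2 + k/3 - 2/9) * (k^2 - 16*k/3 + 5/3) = k^4 - 5*k^3 - k^2/3 + 47*k/27 - 10/27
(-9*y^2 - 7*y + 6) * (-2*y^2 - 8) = 18*y^4 + 14*y^3 + 60*y^2 + 56*y - 48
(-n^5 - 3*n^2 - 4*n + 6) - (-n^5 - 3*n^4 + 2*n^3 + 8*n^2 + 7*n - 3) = 3*n^4 - 2*n^3 - 11*n^2 - 11*n + 9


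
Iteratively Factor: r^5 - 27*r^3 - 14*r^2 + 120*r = (r)*(r^4 - 27*r^2 - 14*r + 120) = r*(r + 4)*(r^3 - 4*r^2 - 11*r + 30) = r*(r - 5)*(r + 4)*(r^2 + r - 6) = r*(r - 5)*(r - 2)*(r + 4)*(r + 3)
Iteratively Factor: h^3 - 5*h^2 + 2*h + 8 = (h - 4)*(h^2 - h - 2) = (h - 4)*(h - 2)*(h + 1)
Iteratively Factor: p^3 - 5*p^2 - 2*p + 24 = (p - 3)*(p^2 - 2*p - 8) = (p - 3)*(p + 2)*(p - 4)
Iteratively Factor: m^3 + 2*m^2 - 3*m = (m - 1)*(m^2 + 3*m) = (m - 1)*(m + 3)*(m)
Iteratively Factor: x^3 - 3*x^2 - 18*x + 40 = (x + 4)*(x^2 - 7*x + 10) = (x - 2)*(x + 4)*(x - 5)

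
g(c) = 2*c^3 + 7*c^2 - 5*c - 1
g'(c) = 6*c^2 + 14*c - 5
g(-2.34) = 23.40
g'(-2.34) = -4.91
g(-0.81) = 6.58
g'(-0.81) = -12.40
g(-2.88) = 23.69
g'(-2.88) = 4.45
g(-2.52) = 24.05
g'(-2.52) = -2.18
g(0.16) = -1.61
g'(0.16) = -2.61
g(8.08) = 1470.63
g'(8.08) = 499.84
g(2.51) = 62.18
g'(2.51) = 67.94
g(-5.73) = -118.78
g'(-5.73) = 111.78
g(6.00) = 653.00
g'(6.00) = 295.00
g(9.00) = 1979.00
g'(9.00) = 607.00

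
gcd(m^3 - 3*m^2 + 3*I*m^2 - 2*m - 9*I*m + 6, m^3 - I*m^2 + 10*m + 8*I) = m^2 + 3*I*m - 2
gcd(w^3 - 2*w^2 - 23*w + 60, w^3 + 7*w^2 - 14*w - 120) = w^2 + w - 20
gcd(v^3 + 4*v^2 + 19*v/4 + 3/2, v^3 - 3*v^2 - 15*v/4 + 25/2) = v + 2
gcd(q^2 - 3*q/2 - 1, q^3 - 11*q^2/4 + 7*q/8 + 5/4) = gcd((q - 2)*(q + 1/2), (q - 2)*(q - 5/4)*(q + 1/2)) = q^2 - 3*q/2 - 1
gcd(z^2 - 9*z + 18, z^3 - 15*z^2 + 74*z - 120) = z - 6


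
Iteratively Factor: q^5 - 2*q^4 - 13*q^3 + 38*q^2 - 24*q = (q - 1)*(q^4 - q^3 - 14*q^2 + 24*q) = (q - 2)*(q - 1)*(q^3 + q^2 - 12*q) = q*(q - 2)*(q - 1)*(q^2 + q - 12) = q*(q - 2)*(q - 1)*(q + 4)*(q - 3)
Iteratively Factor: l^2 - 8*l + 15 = (l - 3)*(l - 5)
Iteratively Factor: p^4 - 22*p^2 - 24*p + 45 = (p + 3)*(p^3 - 3*p^2 - 13*p + 15) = (p + 3)^2*(p^2 - 6*p + 5) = (p - 5)*(p + 3)^2*(p - 1)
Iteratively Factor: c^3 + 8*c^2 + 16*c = (c + 4)*(c^2 + 4*c) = c*(c + 4)*(c + 4)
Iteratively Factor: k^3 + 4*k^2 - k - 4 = (k + 1)*(k^2 + 3*k - 4) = (k - 1)*(k + 1)*(k + 4)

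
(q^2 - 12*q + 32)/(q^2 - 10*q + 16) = (q - 4)/(q - 2)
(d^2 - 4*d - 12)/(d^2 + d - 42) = (d + 2)/(d + 7)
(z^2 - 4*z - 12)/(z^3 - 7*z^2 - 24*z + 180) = (z + 2)/(z^2 - z - 30)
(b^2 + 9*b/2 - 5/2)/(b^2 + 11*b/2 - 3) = (b + 5)/(b + 6)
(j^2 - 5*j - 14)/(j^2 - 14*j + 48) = (j^2 - 5*j - 14)/(j^2 - 14*j + 48)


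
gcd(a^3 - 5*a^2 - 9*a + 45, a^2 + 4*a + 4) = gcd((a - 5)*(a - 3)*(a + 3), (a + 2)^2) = 1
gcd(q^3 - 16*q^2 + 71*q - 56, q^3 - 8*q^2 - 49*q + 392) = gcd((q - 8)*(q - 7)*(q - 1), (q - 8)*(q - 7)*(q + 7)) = q^2 - 15*q + 56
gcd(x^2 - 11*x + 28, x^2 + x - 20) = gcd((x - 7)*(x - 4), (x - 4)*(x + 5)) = x - 4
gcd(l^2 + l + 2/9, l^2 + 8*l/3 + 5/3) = 1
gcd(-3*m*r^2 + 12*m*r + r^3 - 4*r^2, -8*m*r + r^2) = r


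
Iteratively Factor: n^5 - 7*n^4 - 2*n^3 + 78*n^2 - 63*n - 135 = (n + 3)*(n^4 - 10*n^3 + 28*n^2 - 6*n - 45) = (n - 3)*(n + 3)*(n^3 - 7*n^2 + 7*n + 15) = (n - 3)^2*(n + 3)*(n^2 - 4*n - 5) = (n - 5)*(n - 3)^2*(n + 3)*(n + 1)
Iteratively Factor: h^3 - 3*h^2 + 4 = (h + 1)*(h^2 - 4*h + 4) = (h - 2)*(h + 1)*(h - 2)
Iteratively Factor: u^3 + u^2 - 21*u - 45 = (u - 5)*(u^2 + 6*u + 9) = (u - 5)*(u + 3)*(u + 3)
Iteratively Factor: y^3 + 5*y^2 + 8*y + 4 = (y + 2)*(y^2 + 3*y + 2) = (y + 1)*(y + 2)*(y + 2)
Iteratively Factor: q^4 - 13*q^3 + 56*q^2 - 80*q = (q)*(q^3 - 13*q^2 + 56*q - 80) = q*(q - 5)*(q^2 - 8*q + 16) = q*(q - 5)*(q - 4)*(q - 4)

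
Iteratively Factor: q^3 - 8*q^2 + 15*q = (q - 5)*(q^2 - 3*q) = q*(q - 5)*(q - 3)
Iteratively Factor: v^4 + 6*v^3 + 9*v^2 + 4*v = (v)*(v^3 + 6*v^2 + 9*v + 4) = v*(v + 4)*(v^2 + 2*v + 1) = v*(v + 1)*(v + 4)*(v + 1)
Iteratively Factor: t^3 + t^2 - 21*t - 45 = (t + 3)*(t^2 - 2*t - 15) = (t - 5)*(t + 3)*(t + 3)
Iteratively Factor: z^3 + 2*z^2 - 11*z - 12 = (z - 3)*(z^2 + 5*z + 4) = (z - 3)*(z + 4)*(z + 1)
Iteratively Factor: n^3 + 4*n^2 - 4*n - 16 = (n - 2)*(n^2 + 6*n + 8) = (n - 2)*(n + 4)*(n + 2)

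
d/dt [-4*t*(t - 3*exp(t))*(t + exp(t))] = 8*t^2*exp(t) - 12*t^2 + 24*t*exp(2*t) + 16*t*exp(t) + 12*exp(2*t)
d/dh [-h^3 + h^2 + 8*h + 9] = -3*h^2 + 2*h + 8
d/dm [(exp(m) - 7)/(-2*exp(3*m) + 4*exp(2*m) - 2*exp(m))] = (2*exp(2*m) - 21*exp(m) + 7)*exp(-m)/(2*(exp(3*m) - 3*exp(2*m) + 3*exp(m) - 1))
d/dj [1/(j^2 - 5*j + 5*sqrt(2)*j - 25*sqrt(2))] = (-2*j - 5*sqrt(2) + 5)/(j^2 - 5*j + 5*sqrt(2)*j - 25*sqrt(2))^2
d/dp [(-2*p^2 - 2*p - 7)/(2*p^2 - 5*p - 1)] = (14*p^2 + 32*p - 33)/(4*p^4 - 20*p^3 + 21*p^2 + 10*p + 1)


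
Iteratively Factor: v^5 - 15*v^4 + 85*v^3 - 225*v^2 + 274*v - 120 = (v - 2)*(v^4 - 13*v^3 + 59*v^2 - 107*v + 60) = (v - 2)*(v - 1)*(v^3 - 12*v^2 + 47*v - 60) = (v - 5)*(v - 2)*(v - 1)*(v^2 - 7*v + 12) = (v - 5)*(v - 4)*(v - 2)*(v - 1)*(v - 3)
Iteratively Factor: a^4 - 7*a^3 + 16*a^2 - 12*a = (a)*(a^3 - 7*a^2 + 16*a - 12) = a*(a - 3)*(a^2 - 4*a + 4) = a*(a - 3)*(a - 2)*(a - 2)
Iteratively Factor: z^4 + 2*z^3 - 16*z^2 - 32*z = (z + 2)*(z^3 - 16*z) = (z + 2)*(z + 4)*(z^2 - 4*z) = (z - 4)*(z + 2)*(z + 4)*(z)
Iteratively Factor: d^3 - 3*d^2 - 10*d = (d)*(d^2 - 3*d - 10) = d*(d + 2)*(d - 5)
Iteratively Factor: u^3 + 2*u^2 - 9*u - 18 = (u + 3)*(u^2 - u - 6) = (u + 2)*(u + 3)*(u - 3)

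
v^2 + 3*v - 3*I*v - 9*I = (v + 3)*(v - 3*I)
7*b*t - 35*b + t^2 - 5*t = (7*b + t)*(t - 5)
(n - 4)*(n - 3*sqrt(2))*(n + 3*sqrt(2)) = n^3 - 4*n^2 - 18*n + 72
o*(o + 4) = o^2 + 4*o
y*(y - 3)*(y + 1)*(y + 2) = y^4 - 7*y^2 - 6*y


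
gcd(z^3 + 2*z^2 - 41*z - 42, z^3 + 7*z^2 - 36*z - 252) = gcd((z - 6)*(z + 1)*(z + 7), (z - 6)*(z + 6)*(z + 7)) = z^2 + z - 42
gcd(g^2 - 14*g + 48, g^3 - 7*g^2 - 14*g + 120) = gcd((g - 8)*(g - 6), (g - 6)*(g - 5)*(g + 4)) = g - 6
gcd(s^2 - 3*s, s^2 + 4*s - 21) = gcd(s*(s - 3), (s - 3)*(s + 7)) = s - 3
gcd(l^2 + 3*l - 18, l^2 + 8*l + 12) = l + 6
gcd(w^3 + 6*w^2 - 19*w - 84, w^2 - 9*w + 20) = w - 4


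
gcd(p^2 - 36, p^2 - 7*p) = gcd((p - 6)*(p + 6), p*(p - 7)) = 1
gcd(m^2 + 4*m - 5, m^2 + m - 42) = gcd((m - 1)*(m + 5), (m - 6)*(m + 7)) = 1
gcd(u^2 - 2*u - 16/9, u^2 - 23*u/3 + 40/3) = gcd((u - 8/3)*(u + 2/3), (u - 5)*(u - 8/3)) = u - 8/3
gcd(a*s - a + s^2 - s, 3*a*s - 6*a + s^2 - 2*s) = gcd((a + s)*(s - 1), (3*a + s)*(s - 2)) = 1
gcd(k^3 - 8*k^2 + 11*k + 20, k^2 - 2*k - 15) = k - 5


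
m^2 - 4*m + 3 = (m - 3)*(m - 1)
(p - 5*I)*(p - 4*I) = p^2 - 9*I*p - 20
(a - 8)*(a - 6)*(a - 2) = a^3 - 16*a^2 + 76*a - 96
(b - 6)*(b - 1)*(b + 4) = b^3 - 3*b^2 - 22*b + 24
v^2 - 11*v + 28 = (v - 7)*(v - 4)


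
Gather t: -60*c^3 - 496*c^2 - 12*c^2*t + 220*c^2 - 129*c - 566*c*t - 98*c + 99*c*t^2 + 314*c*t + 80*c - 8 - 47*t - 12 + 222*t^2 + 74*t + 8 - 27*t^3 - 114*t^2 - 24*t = -60*c^3 - 276*c^2 - 147*c - 27*t^3 + t^2*(99*c + 108) + t*(-12*c^2 - 252*c + 3) - 12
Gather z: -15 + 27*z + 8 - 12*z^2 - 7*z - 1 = -12*z^2 + 20*z - 8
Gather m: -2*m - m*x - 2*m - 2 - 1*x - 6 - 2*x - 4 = m*(-x - 4) - 3*x - 12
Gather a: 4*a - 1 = 4*a - 1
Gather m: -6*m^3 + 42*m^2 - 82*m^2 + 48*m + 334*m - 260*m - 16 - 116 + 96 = -6*m^3 - 40*m^2 + 122*m - 36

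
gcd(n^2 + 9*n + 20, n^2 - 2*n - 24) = n + 4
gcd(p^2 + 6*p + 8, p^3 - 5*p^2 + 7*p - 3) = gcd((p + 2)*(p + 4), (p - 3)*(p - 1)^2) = 1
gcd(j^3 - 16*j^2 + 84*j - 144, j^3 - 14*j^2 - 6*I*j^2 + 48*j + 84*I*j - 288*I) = j - 6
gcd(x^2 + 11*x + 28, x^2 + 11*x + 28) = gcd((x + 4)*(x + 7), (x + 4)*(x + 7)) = x^2 + 11*x + 28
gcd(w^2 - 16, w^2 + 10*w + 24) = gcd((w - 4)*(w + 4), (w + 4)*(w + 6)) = w + 4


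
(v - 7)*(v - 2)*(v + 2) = v^3 - 7*v^2 - 4*v + 28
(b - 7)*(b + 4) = b^2 - 3*b - 28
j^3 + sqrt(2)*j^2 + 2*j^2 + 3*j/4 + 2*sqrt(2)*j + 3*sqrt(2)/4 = (j + 1/2)*(j + 3/2)*(j + sqrt(2))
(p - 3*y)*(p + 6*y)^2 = p^3 + 9*p^2*y - 108*y^3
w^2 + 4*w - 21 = (w - 3)*(w + 7)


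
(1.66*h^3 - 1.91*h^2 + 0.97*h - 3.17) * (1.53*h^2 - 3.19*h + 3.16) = 2.5398*h^5 - 8.2177*h^4 + 12.8226*h^3 - 13.98*h^2 + 13.1775*h - 10.0172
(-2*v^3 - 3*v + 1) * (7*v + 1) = -14*v^4 - 2*v^3 - 21*v^2 + 4*v + 1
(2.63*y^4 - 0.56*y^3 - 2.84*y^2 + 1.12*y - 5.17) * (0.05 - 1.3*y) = -3.419*y^5 + 0.8595*y^4 + 3.664*y^3 - 1.598*y^2 + 6.777*y - 0.2585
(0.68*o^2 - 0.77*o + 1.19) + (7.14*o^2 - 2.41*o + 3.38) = 7.82*o^2 - 3.18*o + 4.57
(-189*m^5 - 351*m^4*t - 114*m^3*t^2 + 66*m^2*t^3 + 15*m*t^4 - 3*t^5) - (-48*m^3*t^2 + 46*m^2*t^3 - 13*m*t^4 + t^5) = -189*m^5 - 351*m^4*t - 66*m^3*t^2 + 20*m^2*t^3 + 28*m*t^4 - 4*t^5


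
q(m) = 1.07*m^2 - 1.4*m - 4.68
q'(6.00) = 11.44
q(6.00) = 25.44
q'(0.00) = -1.40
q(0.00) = -4.68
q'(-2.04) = -5.77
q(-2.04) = 2.63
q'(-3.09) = -8.01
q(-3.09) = 9.86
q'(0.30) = -0.76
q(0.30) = -5.00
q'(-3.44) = -8.76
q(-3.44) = 12.80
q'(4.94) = 9.17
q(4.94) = 14.52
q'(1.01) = 0.76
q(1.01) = -5.00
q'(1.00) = 0.74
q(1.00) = -5.01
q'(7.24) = 14.09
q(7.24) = 41.27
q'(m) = 2.14*m - 1.4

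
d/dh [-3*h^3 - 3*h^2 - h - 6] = -9*h^2 - 6*h - 1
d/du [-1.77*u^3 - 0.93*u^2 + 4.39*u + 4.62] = -5.31*u^2 - 1.86*u + 4.39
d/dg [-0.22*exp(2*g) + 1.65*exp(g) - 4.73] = (1.65 - 0.44*exp(g))*exp(g)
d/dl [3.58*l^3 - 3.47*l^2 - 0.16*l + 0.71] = 10.74*l^2 - 6.94*l - 0.16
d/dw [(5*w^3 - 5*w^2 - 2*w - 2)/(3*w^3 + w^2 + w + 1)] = 2*w*(10*w^3 + 11*w^2 + 15*w - 3)/(9*w^6 + 6*w^5 + 7*w^4 + 8*w^3 + 3*w^2 + 2*w + 1)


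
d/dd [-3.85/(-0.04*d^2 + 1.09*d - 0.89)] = (4.1965 - 0.308*d)/(0.04*d^2 - 1.09*d + 0.89)^2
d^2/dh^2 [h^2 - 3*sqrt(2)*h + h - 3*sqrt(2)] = 2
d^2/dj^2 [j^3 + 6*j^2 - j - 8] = 6*j + 12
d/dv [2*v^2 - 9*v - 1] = 4*v - 9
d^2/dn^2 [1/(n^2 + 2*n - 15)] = 2*(-n^2 - 2*n + 4*(n + 1)^2 + 15)/(n^2 + 2*n - 15)^3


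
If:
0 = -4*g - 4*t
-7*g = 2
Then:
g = -2/7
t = 2/7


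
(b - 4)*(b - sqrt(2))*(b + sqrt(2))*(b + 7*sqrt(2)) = b^4 - 4*b^3 + 7*sqrt(2)*b^3 - 28*sqrt(2)*b^2 - 2*b^2 - 14*sqrt(2)*b + 8*b + 56*sqrt(2)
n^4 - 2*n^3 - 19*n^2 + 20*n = n*(n - 5)*(n - 1)*(n + 4)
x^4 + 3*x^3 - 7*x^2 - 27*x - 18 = (x - 3)*(x + 1)*(x + 2)*(x + 3)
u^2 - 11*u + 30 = (u - 6)*(u - 5)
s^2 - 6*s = s*(s - 6)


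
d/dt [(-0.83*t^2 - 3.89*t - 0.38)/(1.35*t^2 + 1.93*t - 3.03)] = (3.6496*t^2 + 6.0558*t + 12.5201)/(1.8225*t^4 + 5.211*t^3 - 4.4561*t^2 - 11.6958*t + 9.1809)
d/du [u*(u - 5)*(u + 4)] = 3*u^2 - 2*u - 20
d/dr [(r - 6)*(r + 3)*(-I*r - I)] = I*(-3*r^2 + 4*r + 21)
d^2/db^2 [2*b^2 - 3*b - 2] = 4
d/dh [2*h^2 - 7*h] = 4*h - 7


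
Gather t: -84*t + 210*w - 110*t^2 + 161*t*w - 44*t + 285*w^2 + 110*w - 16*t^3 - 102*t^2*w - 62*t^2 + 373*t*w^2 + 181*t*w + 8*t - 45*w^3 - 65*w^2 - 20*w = -16*t^3 + t^2*(-102*w - 172) + t*(373*w^2 + 342*w - 120) - 45*w^3 + 220*w^2 + 300*w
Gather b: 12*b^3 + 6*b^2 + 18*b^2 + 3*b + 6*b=12*b^3 + 24*b^2 + 9*b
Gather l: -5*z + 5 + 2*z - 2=3 - 3*z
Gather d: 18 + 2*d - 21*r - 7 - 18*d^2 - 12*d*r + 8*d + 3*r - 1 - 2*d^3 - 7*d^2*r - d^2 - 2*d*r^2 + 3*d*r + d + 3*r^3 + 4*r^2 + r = -2*d^3 + d^2*(-7*r - 19) + d*(-2*r^2 - 9*r + 11) + 3*r^3 + 4*r^2 - 17*r + 10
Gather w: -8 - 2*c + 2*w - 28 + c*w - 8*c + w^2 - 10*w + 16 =-10*c + w^2 + w*(c - 8) - 20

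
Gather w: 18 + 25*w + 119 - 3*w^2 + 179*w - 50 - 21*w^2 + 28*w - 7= -24*w^2 + 232*w + 80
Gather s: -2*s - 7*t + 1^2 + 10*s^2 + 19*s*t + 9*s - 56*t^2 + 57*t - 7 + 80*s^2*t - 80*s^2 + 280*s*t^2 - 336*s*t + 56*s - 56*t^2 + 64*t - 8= s^2*(80*t - 70) + s*(280*t^2 - 317*t + 63) - 112*t^2 + 114*t - 14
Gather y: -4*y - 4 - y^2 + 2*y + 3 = -y^2 - 2*y - 1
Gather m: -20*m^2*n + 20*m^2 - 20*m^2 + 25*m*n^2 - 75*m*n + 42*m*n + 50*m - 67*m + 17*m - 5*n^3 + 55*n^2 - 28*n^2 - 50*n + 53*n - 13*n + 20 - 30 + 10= -20*m^2*n + m*(25*n^2 - 33*n) - 5*n^3 + 27*n^2 - 10*n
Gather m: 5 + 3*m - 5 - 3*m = 0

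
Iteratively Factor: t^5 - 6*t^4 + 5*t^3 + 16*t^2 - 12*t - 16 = (t + 1)*(t^4 - 7*t^3 + 12*t^2 + 4*t - 16) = (t + 1)^2*(t^3 - 8*t^2 + 20*t - 16) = (t - 4)*(t + 1)^2*(t^2 - 4*t + 4) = (t - 4)*(t - 2)*(t + 1)^2*(t - 2)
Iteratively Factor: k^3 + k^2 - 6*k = (k)*(k^2 + k - 6) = k*(k + 3)*(k - 2)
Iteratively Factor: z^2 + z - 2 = (z - 1)*(z + 2)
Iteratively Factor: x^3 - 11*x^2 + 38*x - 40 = (x - 2)*(x^2 - 9*x + 20) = (x - 4)*(x - 2)*(x - 5)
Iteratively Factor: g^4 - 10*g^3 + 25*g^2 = (g)*(g^3 - 10*g^2 + 25*g) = g*(g - 5)*(g^2 - 5*g) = g^2*(g - 5)*(g - 5)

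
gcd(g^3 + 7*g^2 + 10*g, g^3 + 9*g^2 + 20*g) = g^2 + 5*g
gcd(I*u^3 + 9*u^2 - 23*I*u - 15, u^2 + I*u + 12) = u - 3*I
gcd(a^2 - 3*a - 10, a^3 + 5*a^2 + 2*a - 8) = a + 2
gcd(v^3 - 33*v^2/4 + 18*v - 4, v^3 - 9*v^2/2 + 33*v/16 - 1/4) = v^2 - 17*v/4 + 1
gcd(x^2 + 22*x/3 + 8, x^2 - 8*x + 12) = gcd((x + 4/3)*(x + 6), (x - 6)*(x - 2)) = 1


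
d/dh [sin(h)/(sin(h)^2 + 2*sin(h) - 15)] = (cos(h)^2 - 16)*cos(h)/((sin(h) - 3)^2*(sin(h) + 5)^2)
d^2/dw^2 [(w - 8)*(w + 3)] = 2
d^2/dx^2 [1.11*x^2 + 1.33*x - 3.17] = 2.22000000000000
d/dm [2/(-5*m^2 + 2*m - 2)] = 4*(5*m - 1)/(5*m^2 - 2*m + 2)^2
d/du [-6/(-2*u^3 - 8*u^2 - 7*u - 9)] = 6*(-6*u^2 - 16*u - 7)/(2*u^3 + 8*u^2 + 7*u + 9)^2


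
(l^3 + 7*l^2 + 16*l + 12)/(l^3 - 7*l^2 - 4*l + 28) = (l^2 + 5*l + 6)/(l^2 - 9*l + 14)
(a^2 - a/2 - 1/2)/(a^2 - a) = (a + 1/2)/a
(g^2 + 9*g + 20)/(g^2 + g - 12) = (g + 5)/(g - 3)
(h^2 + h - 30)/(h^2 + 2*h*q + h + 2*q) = (h^2 + h - 30)/(h^2 + 2*h*q + h + 2*q)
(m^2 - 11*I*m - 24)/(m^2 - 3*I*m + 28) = (m^2 - 11*I*m - 24)/(m^2 - 3*I*m + 28)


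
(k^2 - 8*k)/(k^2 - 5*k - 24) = k/(k + 3)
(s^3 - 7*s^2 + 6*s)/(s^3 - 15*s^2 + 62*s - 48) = s/(s - 8)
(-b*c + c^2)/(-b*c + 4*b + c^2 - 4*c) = c/(c - 4)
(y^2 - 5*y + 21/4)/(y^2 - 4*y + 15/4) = (2*y - 7)/(2*y - 5)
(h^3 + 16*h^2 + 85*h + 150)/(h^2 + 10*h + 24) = (h^2 + 10*h + 25)/(h + 4)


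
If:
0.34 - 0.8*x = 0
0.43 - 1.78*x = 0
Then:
No Solution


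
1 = 1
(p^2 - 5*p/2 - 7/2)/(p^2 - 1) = (p - 7/2)/(p - 1)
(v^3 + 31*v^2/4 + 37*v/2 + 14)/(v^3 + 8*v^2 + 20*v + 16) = (v + 7/4)/(v + 2)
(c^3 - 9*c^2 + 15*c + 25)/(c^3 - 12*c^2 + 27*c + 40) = (c - 5)/(c - 8)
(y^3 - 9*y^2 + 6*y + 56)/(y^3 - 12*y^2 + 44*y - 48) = (y^2 - 5*y - 14)/(y^2 - 8*y + 12)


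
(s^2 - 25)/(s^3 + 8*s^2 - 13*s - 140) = (s - 5)/(s^2 + 3*s - 28)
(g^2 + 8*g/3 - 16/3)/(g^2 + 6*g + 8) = (g - 4/3)/(g + 2)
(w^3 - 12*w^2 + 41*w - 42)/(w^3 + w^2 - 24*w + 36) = (w - 7)/(w + 6)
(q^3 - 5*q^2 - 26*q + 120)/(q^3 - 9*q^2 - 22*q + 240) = (q - 4)/(q - 8)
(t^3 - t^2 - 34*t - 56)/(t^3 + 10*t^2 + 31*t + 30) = (t^2 - 3*t - 28)/(t^2 + 8*t + 15)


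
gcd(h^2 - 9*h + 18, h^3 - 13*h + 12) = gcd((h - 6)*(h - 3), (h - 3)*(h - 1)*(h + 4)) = h - 3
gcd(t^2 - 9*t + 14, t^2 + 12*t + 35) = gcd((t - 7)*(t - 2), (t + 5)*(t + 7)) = 1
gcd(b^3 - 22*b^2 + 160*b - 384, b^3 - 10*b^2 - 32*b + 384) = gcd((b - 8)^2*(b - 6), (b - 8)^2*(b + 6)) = b^2 - 16*b + 64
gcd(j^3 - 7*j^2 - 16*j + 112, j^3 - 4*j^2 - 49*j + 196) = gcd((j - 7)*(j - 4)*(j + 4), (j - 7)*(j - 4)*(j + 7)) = j^2 - 11*j + 28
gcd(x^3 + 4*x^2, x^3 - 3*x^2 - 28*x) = x^2 + 4*x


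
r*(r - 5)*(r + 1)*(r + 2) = r^4 - 2*r^3 - 13*r^2 - 10*r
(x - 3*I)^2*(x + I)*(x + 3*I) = x^4 - 2*I*x^3 + 12*x^2 - 18*I*x + 27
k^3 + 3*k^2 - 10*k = k*(k - 2)*(k + 5)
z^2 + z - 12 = (z - 3)*(z + 4)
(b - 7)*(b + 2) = b^2 - 5*b - 14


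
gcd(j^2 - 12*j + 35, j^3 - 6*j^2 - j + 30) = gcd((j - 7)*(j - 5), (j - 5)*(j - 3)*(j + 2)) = j - 5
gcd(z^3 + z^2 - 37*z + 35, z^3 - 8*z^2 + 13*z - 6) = z - 1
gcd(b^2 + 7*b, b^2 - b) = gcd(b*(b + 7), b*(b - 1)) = b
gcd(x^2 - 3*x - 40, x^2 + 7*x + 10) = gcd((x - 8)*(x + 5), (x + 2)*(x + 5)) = x + 5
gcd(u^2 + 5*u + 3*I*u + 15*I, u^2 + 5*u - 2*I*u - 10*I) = u + 5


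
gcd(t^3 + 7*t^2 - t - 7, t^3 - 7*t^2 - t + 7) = t^2 - 1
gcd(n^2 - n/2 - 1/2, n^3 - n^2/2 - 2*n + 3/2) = n - 1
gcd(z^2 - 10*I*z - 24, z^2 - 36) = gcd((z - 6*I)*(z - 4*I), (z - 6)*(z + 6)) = 1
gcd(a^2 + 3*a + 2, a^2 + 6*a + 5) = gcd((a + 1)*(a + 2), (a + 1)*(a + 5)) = a + 1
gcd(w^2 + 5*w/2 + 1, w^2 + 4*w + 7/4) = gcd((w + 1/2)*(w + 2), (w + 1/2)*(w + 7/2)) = w + 1/2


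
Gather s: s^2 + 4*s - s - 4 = s^2 + 3*s - 4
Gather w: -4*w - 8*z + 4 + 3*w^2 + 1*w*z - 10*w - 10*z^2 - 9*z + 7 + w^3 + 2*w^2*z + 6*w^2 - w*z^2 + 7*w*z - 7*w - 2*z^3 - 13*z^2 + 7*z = w^3 + w^2*(2*z + 9) + w*(-z^2 + 8*z - 21) - 2*z^3 - 23*z^2 - 10*z + 11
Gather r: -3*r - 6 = -3*r - 6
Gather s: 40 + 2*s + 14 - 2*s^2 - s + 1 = -2*s^2 + s + 55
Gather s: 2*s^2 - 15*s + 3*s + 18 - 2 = 2*s^2 - 12*s + 16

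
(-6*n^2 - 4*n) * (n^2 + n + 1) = -6*n^4 - 10*n^3 - 10*n^2 - 4*n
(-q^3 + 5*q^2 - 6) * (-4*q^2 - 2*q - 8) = 4*q^5 - 18*q^4 - 2*q^3 - 16*q^2 + 12*q + 48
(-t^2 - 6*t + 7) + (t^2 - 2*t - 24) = -8*t - 17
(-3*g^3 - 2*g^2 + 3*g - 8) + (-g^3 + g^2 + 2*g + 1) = -4*g^3 - g^2 + 5*g - 7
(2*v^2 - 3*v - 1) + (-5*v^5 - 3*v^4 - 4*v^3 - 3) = -5*v^5 - 3*v^4 - 4*v^3 + 2*v^2 - 3*v - 4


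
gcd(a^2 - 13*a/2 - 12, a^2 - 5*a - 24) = a - 8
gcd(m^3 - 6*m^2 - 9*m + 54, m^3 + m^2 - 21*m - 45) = m + 3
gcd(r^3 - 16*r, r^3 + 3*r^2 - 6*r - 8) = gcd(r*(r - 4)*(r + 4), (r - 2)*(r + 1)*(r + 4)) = r + 4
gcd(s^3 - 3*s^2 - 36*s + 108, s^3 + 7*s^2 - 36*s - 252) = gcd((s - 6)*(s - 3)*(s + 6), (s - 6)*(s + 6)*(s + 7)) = s^2 - 36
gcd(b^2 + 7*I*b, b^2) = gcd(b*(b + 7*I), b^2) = b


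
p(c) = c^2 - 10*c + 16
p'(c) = 2*c - 10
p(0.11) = 14.91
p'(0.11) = -9.78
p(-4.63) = 83.74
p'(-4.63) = -19.26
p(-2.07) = 40.98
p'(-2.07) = -14.14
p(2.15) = -0.88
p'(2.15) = -5.70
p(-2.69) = 50.14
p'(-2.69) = -15.38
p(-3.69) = 66.52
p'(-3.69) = -17.38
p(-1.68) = 35.62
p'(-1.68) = -13.36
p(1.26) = 4.99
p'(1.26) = -7.48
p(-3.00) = 55.00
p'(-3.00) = -16.00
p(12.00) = 40.00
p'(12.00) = 14.00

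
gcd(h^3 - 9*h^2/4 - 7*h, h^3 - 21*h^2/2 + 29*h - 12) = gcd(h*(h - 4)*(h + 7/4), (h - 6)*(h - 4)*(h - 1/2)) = h - 4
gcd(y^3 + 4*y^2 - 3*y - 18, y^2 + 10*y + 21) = y + 3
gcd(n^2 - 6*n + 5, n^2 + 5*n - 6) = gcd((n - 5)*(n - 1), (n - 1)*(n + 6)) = n - 1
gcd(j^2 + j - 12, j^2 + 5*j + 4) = j + 4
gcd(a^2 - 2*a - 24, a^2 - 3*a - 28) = a + 4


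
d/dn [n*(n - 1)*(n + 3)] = 3*n^2 + 4*n - 3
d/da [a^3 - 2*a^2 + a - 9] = 3*a^2 - 4*a + 1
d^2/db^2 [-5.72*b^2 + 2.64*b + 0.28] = -11.4400000000000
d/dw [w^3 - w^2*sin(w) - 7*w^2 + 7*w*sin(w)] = -w^2*cos(w) + 3*w^2 - 2*w*sin(w) + 7*w*cos(w) - 14*w + 7*sin(w)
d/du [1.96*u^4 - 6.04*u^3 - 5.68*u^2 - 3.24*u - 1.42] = 7.84*u^3 - 18.12*u^2 - 11.36*u - 3.24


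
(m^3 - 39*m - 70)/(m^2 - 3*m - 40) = (m^2 - 5*m - 14)/(m - 8)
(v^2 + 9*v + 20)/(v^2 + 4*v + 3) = (v^2 + 9*v + 20)/(v^2 + 4*v + 3)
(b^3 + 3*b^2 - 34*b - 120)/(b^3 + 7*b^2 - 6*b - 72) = (b^2 - b - 30)/(b^2 + 3*b - 18)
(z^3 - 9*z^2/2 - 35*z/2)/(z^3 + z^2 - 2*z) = (z^2 - 9*z/2 - 35/2)/(z^2 + z - 2)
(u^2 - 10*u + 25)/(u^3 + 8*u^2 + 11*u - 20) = (u^2 - 10*u + 25)/(u^3 + 8*u^2 + 11*u - 20)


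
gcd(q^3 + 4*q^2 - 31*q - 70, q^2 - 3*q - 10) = q^2 - 3*q - 10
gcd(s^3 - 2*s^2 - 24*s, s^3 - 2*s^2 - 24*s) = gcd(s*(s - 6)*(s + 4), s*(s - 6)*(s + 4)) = s^3 - 2*s^2 - 24*s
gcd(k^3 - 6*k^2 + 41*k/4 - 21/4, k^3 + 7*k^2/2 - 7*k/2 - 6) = k - 3/2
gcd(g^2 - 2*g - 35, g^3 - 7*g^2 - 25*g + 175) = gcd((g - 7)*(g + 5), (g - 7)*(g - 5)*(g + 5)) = g^2 - 2*g - 35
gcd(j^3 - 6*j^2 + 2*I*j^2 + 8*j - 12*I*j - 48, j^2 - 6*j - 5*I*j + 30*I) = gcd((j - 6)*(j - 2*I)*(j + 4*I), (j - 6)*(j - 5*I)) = j - 6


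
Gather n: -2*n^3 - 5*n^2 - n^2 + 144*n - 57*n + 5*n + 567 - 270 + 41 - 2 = -2*n^3 - 6*n^2 + 92*n + 336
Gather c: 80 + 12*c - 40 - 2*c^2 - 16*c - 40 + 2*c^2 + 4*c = 0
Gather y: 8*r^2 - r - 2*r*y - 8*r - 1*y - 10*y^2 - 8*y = 8*r^2 - 9*r - 10*y^2 + y*(-2*r - 9)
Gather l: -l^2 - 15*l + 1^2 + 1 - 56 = -l^2 - 15*l - 54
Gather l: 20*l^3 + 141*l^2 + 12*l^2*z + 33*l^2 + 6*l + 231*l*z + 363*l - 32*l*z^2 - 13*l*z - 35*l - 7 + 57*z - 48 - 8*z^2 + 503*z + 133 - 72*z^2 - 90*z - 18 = 20*l^3 + l^2*(12*z + 174) + l*(-32*z^2 + 218*z + 334) - 80*z^2 + 470*z + 60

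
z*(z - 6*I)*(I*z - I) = I*z^3 + 6*z^2 - I*z^2 - 6*z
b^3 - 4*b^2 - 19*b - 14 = (b - 7)*(b + 1)*(b + 2)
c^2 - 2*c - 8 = (c - 4)*(c + 2)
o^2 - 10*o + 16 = (o - 8)*(o - 2)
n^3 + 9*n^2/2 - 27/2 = (n - 3/2)*(n + 3)^2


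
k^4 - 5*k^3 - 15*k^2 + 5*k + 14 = (k - 7)*(k - 1)*(k + 1)*(k + 2)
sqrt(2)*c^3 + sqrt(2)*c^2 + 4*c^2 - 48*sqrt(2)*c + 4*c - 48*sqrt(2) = (c - 4*sqrt(2))*(c + 6*sqrt(2))*(sqrt(2)*c + sqrt(2))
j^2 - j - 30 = (j - 6)*(j + 5)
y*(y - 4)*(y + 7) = y^3 + 3*y^2 - 28*y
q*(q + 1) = q^2 + q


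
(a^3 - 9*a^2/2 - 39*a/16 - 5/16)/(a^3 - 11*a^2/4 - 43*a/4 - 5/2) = (a + 1/4)/(a + 2)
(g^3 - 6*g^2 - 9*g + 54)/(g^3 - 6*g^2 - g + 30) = (g^2 - 3*g - 18)/(g^2 - 3*g - 10)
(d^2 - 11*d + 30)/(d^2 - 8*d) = (d^2 - 11*d + 30)/(d*(d - 8))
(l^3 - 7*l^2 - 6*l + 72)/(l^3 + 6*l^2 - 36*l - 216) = (l^2 - l - 12)/(l^2 + 12*l + 36)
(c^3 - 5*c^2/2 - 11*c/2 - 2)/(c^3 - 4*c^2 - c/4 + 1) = 2*(c + 1)/(2*c - 1)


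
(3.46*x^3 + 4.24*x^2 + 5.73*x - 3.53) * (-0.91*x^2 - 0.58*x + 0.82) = -3.1486*x^5 - 5.8652*x^4 - 4.8363*x^3 + 3.3657*x^2 + 6.746*x - 2.8946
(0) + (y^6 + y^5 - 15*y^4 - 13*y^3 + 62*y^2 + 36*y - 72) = y^6 + y^5 - 15*y^4 - 13*y^3 + 62*y^2 + 36*y - 72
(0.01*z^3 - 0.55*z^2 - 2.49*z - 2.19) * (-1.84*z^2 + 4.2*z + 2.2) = -0.0184*z^5 + 1.054*z^4 + 2.2936*z^3 - 7.6384*z^2 - 14.676*z - 4.818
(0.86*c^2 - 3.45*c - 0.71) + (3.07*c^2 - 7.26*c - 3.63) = 3.93*c^2 - 10.71*c - 4.34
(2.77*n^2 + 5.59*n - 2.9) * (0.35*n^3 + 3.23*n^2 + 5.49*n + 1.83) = 0.9695*n^5 + 10.9036*n^4 + 32.248*n^3 + 26.3912*n^2 - 5.6913*n - 5.307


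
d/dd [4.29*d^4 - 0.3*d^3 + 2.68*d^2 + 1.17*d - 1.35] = 17.16*d^3 - 0.9*d^2 + 5.36*d + 1.17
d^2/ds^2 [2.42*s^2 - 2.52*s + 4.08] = 4.84000000000000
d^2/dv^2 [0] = 0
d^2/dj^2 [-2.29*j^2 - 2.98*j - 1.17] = -4.58000000000000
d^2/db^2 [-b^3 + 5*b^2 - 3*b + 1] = 10 - 6*b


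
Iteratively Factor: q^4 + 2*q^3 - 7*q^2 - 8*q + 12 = (q + 2)*(q^3 - 7*q + 6) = (q - 2)*(q + 2)*(q^2 + 2*q - 3) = (q - 2)*(q - 1)*(q + 2)*(q + 3)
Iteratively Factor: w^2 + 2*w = (w + 2)*(w)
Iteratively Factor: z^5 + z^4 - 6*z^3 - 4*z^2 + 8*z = (z - 1)*(z^4 + 2*z^3 - 4*z^2 - 8*z) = (z - 1)*(z + 2)*(z^3 - 4*z) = z*(z - 1)*(z + 2)*(z^2 - 4) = z*(z - 1)*(z + 2)^2*(z - 2)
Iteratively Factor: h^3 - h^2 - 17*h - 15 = (h - 5)*(h^2 + 4*h + 3) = (h - 5)*(h + 1)*(h + 3)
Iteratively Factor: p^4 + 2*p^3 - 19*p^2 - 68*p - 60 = (p + 3)*(p^3 - p^2 - 16*p - 20) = (p - 5)*(p + 3)*(p^2 + 4*p + 4) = (p - 5)*(p + 2)*(p + 3)*(p + 2)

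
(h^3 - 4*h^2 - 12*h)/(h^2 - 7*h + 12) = h*(h^2 - 4*h - 12)/(h^2 - 7*h + 12)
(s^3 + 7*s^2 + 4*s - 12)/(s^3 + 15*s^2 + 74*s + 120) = (s^2 + s - 2)/(s^2 + 9*s + 20)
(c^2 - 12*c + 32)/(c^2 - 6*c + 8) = (c - 8)/(c - 2)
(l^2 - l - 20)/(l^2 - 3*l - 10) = (l + 4)/(l + 2)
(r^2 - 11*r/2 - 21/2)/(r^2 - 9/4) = 2*(r - 7)/(2*r - 3)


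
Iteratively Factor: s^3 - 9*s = (s + 3)*(s^2 - 3*s) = (s - 3)*(s + 3)*(s)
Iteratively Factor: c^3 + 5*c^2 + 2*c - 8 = (c + 2)*(c^2 + 3*c - 4) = (c + 2)*(c + 4)*(c - 1)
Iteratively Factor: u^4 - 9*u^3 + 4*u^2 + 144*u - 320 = (u - 4)*(u^3 - 5*u^2 - 16*u + 80) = (u - 5)*(u - 4)*(u^2 - 16) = (u - 5)*(u - 4)^2*(u + 4)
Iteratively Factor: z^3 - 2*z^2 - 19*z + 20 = (z - 1)*(z^2 - z - 20) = (z - 1)*(z + 4)*(z - 5)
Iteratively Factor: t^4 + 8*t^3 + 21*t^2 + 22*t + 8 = (t + 4)*(t^3 + 4*t^2 + 5*t + 2) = (t + 1)*(t + 4)*(t^2 + 3*t + 2) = (t + 1)^2*(t + 4)*(t + 2)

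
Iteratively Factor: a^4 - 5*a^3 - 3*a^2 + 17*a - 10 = (a + 2)*(a^3 - 7*a^2 + 11*a - 5) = (a - 1)*(a + 2)*(a^2 - 6*a + 5) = (a - 5)*(a - 1)*(a + 2)*(a - 1)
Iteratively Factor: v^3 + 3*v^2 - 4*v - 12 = (v - 2)*(v^2 + 5*v + 6) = (v - 2)*(v + 3)*(v + 2)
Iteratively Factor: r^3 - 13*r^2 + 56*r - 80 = (r - 4)*(r^2 - 9*r + 20) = (r - 4)^2*(r - 5)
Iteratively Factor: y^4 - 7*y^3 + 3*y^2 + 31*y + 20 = (y + 1)*(y^3 - 8*y^2 + 11*y + 20) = (y - 4)*(y + 1)*(y^2 - 4*y - 5) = (y - 4)*(y + 1)^2*(y - 5)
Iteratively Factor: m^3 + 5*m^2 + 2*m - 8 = (m + 2)*(m^2 + 3*m - 4) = (m - 1)*(m + 2)*(m + 4)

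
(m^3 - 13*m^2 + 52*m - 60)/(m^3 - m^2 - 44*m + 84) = (m - 5)/(m + 7)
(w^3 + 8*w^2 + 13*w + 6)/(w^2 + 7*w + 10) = (w^3 + 8*w^2 + 13*w + 6)/(w^2 + 7*w + 10)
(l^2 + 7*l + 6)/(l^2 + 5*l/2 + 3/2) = 2*(l + 6)/(2*l + 3)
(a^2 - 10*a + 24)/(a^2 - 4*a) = (a - 6)/a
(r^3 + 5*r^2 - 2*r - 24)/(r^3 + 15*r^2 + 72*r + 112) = (r^2 + r - 6)/(r^2 + 11*r + 28)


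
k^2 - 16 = (k - 4)*(k + 4)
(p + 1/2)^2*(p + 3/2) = p^3 + 5*p^2/2 + 7*p/4 + 3/8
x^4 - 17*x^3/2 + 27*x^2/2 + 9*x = x*(x - 6)*(x - 3)*(x + 1/2)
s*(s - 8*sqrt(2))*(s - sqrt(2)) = s^3 - 9*sqrt(2)*s^2 + 16*s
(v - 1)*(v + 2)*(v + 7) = v^3 + 8*v^2 + 5*v - 14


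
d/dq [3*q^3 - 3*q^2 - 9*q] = 9*q^2 - 6*q - 9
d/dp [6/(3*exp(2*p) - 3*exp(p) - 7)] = (18 - 36*exp(p))*exp(p)/(-3*exp(2*p) + 3*exp(p) + 7)^2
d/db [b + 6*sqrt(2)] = 1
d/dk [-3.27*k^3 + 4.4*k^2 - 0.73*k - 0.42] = -9.81*k^2 + 8.8*k - 0.73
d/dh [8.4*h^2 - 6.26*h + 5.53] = 16.8*h - 6.26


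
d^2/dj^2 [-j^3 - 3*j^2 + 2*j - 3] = -6*j - 6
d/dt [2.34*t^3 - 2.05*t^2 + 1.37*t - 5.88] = 7.02*t^2 - 4.1*t + 1.37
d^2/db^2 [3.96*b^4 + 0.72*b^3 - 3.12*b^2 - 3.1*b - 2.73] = 47.52*b^2 + 4.32*b - 6.24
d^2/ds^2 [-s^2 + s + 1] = -2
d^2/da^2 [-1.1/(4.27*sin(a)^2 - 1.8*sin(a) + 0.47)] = (80.22476*sin(a)^4 - 25.3638*sin(a)^3 - 125.6035*sin(a)^2 + 51.6582*sin(a) - 2.71282)/(4.27*sin(a)^2 - 1.8*sin(a) + 0.47)^3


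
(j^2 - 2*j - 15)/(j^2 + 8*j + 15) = (j - 5)/(j + 5)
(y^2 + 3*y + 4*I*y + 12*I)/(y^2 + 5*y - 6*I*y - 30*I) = (y^2 + y*(3 + 4*I) + 12*I)/(y^2 + y*(5 - 6*I) - 30*I)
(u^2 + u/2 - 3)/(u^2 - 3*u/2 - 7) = (2*u - 3)/(2*u - 7)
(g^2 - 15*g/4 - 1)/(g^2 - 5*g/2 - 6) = (4*g + 1)/(2*(2*g + 3))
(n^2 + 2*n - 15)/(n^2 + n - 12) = (n + 5)/(n + 4)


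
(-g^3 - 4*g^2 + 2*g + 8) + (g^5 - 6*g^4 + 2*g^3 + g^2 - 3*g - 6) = g^5 - 6*g^4 + g^3 - 3*g^2 - g + 2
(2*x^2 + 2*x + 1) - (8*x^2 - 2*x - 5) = -6*x^2 + 4*x + 6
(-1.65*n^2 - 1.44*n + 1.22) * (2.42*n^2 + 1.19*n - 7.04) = -3.993*n^4 - 5.4483*n^3 + 12.8548*n^2 + 11.5894*n - 8.5888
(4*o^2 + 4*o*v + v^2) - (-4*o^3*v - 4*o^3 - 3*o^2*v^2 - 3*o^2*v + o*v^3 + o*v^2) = 4*o^3*v + 4*o^3 + 3*o^2*v^2 + 3*o^2*v + 4*o^2 - o*v^3 - o*v^2 + 4*o*v + v^2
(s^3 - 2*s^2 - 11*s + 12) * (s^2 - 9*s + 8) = s^5 - 11*s^4 + 15*s^3 + 95*s^2 - 196*s + 96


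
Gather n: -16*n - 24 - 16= -16*n - 40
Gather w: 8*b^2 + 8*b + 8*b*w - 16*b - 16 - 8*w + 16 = 8*b^2 - 8*b + w*(8*b - 8)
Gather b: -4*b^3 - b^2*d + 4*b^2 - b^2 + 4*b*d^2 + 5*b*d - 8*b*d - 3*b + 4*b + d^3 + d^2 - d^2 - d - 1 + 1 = -4*b^3 + b^2*(3 - d) + b*(4*d^2 - 3*d + 1) + d^3 - d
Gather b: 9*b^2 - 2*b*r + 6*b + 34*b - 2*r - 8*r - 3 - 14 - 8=9*b^2 + b*(40 - 2*r) - 10*r - 25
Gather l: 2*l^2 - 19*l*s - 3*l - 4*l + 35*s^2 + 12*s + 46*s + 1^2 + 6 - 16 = 2*l^2 + l*(-19*s - 7) + 35*s^2 + 58*s - 9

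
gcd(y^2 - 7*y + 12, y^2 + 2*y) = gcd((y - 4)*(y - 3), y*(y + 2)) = 1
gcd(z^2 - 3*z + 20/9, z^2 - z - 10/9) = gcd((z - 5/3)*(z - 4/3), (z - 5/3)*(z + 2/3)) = z - 5/3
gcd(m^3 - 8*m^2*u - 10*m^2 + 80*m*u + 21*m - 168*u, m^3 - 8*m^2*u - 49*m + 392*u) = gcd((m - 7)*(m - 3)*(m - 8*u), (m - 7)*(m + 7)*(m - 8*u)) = -m^2 + 8*m*u + 7*m - 56*u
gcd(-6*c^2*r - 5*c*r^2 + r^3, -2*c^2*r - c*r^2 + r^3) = c*r + r^2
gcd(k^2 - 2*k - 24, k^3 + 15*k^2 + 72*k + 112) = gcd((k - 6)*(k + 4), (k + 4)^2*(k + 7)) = k + 4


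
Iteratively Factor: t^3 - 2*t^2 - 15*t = (t + 3)*(t^2 - 5*t) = t*(t + 3)*(t - 5)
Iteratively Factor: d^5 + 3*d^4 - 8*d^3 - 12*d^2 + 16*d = (d - 1)*(d^4 + 4*d^3 - 4*d^2 - 16*d) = d*(d - 1)*(d^3 + 4*d^2 - 4*d - 16) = d*(d - 2)*(d - 1)*(d^2 + 6*d + 8) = d*(d - 2)*(d - 1)*(d + 2)*(d + 4)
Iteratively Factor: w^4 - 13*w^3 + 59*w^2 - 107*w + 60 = (w - 3)*(w^3 - 10*w^2 + 29*w - 20) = (w - 4)*(w - 3)*(w^2 - 6*w + 5) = (w - 4)*(w - 3)*(w - 1)*(w - 5)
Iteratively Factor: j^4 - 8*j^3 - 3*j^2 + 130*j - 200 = (j - 5)*(j^3 - 3*j^2 - 18*j + 40) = (j - 5)*(j + 4)*(j^2 - 7*j + 10) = (j - 5)*(j - 2)*(j + 4)*(j - 5)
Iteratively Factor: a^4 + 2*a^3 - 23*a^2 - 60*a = (a)*(a^3 + 2*a^2 - 23*a - 60) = a*(a + 4)*(a^2 - 2*a - 15) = a*(a + 3)*(a + 4)*(a - 5)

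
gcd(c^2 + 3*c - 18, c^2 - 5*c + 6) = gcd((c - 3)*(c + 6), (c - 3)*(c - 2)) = c - 3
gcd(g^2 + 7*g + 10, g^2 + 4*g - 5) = g + 5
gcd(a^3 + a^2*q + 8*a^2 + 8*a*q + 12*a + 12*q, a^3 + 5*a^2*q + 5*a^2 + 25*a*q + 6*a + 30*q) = a + 2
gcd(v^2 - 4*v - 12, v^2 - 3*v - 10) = v + 2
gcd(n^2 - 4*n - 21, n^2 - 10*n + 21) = n - 7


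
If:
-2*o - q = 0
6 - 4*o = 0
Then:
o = 3/2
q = -3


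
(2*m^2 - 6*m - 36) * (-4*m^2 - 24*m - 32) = -8*m^4 - 24*m^3 + 224*m^2 + 1056*m + 1152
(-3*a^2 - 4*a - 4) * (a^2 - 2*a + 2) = -3*a^4 + 2*a^3 - 2*a^2 - 8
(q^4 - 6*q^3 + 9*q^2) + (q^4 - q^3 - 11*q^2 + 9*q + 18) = 2*q^4 - 7*q^3 - 2*q^2 + 9*q + 18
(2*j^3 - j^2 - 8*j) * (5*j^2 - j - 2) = 10*j^5 - 7*j^4 - 43*j^3 + 10*j^2 + 16*j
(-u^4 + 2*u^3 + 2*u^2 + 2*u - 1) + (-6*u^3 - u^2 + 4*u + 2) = -u^4 - 4*u^3 + u^2 + 6*u + 1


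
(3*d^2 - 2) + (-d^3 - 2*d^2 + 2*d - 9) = -d^3 + d^2 + 2*d - 11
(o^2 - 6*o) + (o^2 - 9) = 2*o^2 - 6*o - 9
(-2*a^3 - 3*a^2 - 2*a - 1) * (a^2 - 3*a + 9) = -2*a^5 + 3*a^4 - 11*a^3 - 22*a^2 - 15*a - 9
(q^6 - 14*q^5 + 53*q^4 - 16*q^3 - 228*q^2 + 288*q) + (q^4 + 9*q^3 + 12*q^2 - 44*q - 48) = q^6 - 14*q^5 + 54*q^4 - 7*q^3 - 216*q^2 + 244*q - 48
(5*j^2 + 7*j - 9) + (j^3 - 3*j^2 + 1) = j^3 + 2*j^2 + 7*j - 8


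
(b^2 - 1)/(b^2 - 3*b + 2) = (b + 1)/(b - 2)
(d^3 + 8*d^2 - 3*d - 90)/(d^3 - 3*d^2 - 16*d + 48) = (d^2 + 11*d + 30)/(d^2 - 16)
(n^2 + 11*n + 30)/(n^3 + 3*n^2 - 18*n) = (n + 5)/(n*(n - 3))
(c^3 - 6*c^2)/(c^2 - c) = c*(c - 6)/(c - 1)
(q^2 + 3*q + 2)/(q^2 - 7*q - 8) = (q + 2)/(q - 8)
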